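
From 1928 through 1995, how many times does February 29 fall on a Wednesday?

3

Leap years in 1928–1995: 17 of them.
Feb 29 weekday advances by 5 (mod 7) from one leap year to the next four years later (or differs when a century non-leap intervenes).
Leap-day weekdays: 1928:Wed✓ 1932:Mon 1936:Sat 1940:Thu 1944:Tue 1948:Sun 1952:Fri 1956:Wed✓ 1960:Mon 1964:Sat 1968:Thu 1972:Tue 1976:Sun 1980:Fri 1984:Wed✓ 1988:Mon 1992:Sat
Wednesday: 1928, 1956, 1984 → 3.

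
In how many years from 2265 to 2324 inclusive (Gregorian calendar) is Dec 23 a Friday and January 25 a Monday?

2

Check each year's weekday for Dec 23 and January 25:
  2265: Sat/Wed  2266: Sun/Thu  2267: Mon/Fri  2268: Wed/Sat  2269: Thu/Mon  2270: Fri/Tue  2271: Sat/Wed  2272: Mon/Thu  2273: Tue/Sat  2274: Wed/Sun  2275: Thu/Mon  2276: Sat/Tue  2277: Sun/Thu  2278: Mon/Fri  …(32 more)…  2311: Sat/Wed  2312: Mon/Thu  2313: Tue/Sat  2314: Wed/Sun  2315: Thu/Mon  2316: Sat/Tue  2317: Sun/Thu  2318: Mon/Fri  2319: Tue/Sat  2320: Thu/Sun  2321: Fri/Tue  2322: Sat/Wed  2323: Sun/Thu  2324: Tue/Fri
Both conditions hold in: 2292, 2304 — 2.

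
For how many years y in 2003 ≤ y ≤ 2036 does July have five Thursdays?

July has 31 days; it has five Thursdays when Thursday falls among the first (month-length − 28) days — i.e. when July 1 is one of Thursday/Wednesday/Tuesday.
July 1 by year: 2003:Tue✓ 2004:Thu✓ 2005:Fri 2006:Sat 2007:Sun 2008:Tue✓ 2009:Wed✓ 2010:Thu✓ 2011:Fri 2012:Sun 2013:Mon 2014:Tue✓ 2015:Wed✓ 2016:Fri 2017:Sat …(4 more)… 2022:Fri 2023:Sat 2024:Mon 2025:Tue✓ 2026:Wed✓ 2027:Thu✓ 2028:Sat 2029:Sun 2030:Mon 2031:Tue✓ 2032:Thu✓ 2033:Fri 2034:Sat 2035:Sun 2036:Tue✓
Years with five Thursdays: 2003, 2004, 2008, 2009, 2010, 2014, 2015, 2020, 2021, 2025, 2026, 2027, 2031, 2032, 2036 → 15.

15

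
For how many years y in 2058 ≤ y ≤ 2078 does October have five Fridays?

9

October has 31 days; it has five Fridays when Friday falls among the first (month-length − 28) days — i.e. when October 1 is one of Friday/Thursday/Wednesday.
October 1 by year: 2058:Tue 2059:Wed✓ 2060:Fri✓ 2061:Sat 2062:Sun 2063:Mon 2064:Wed✓ 2065:Thu✓ 2066:Fri✓ 2067:Sat 2068:Mon 2069:Tue 2070:Wed✓ 2071:Thu✓ 2072:Sat 2073:Sun 2074:Mon 2075:Tue 2076:Thu✓ 2077:Fri✓ 2078:Sat
Years with five Fridays: 2059, 2060, 2064, 2065, 2066, 2070, 2071, 2076, 2077 → 9.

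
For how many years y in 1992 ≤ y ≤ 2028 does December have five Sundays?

15

December has 31 days; it has five Sundays when Sunday falls among the first (month-length − 28) days — i.e. when December 1 is one of Sunday/Saturday/Friday.
December 1 by year: 1992:Tue 1993:Wed 1994:Thu 1995:Fri✓ 1996:Sun✓ 1997:Mon 1998:Tue 1999:Wed 2000:Fri✓ 2001:Sat✓ 2002:Sun✓ 2003:Mon 2004:Wed 2005:Thu 2006:Fri✓ …(7 more)… 2014:Mon 2015:Tue 2016:Thu 2017:Fri✓ 2018:Sat✓ 2019:Sun✓ 2020:Tue 2021:Wed 2022:Thu 2023:Fri✓ 2024:Sun✓ 2025:Mon 2026:Tue 2027:Wed 2028:Fri✓
Years with five Sundays: 1995, 1996, 2000, 2001, 2002, 2006, 2007, 2012, 2013, 2017, 2018, 2019, 2023, 2024, 2028 → 15.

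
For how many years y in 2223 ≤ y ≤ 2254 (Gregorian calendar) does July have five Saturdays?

15

July has 31 days; it has five Saturdays when Saturday falls among the first (month-length − 28) days — i.e. when July 1 is one of Saturday/Friday/Thursday.
July 1 by year: 2223:Tue 2224:Thu✓ 2225:Fri✓ 2226:Sat✓ 2227:Sun 2228:Tue 2229:Wed 2230:Thu✓ 2231:Fri✓ 2232:Sun 2233:Mon 2234:Tue 2235:Wed 2236:Fri✓ 2237:Sat✓ 2238:Sun 2239:Mon 2240:Wed 2241:Thu✓ 2242:Fri✓ 2243:Sat✓ 2244:Mon 2245:Tue 2246:Wed 2247:Thu✓ 2248:Sat✓ 2249:Sun 2250:Mon 2251:Tue 2252:Thu✓ 2253:Fri✓ 2254:Sat✓
Years with five Saturdays: 2224, 2225, 2226, 2230, 2231, 2236, 2237, 2241, 2242, 2243, 2247, 2248, 2252, 2253, 2254 → 15.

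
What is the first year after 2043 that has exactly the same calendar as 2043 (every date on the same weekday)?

Two years share a calendar iff Jan 1 falls on the same weekday and both are leap or both are common. 2043: Jan 1 is Thursday, common year.
2044: Jan 1 Friday, leap
2045: Jan 1 Sunday, common
2046: Jan 1 Monday, common
2047: Jan 1 Tuesday, common
2048: Jan 1 Wednesday, leap
2049: Jan 1 Friday, common
2050: Jan 1 Saturday, common
2051: Jan 1 Sunday, common
2052: Jan 1 Monday, leap
2053: Jan 1 Wednesday, common
2054: Jan 1 Thursday, common
2054 matches on both conditions.

2054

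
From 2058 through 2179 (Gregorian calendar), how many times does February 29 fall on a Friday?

Leap years in 2058–2179: 29 of them.
Feb 29 weekday advances by 5 (mod 7) from one leap year to the next four years later (or differs when a century non-leap intervenes).
Leap-day weekdays: 2060:Sun 2064:Fri✓ 2068:Wed 2072:Mon 2076:Sat 2080:Thu 2084:Tue 2088:Sun 2092:Fri✓ 2096:Wed 2104:Fri✓ 2108:Wed 2112:Mon …(3 more)… 2128:Sun 2132:Fri✓ 2136:Wed 2140:Mon 2144:Sat 2148:Thu 2152:Tue 2156:Sun 2160:Fri✓ 2164:Wed 2168:Mon 2172:Sat 2176:Thu
Friday: 2064, 2092, 2104, 2132, 2160 → 5.

5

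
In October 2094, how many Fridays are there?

October 2094 has 31 days and begins on Friday.
The first Friday is October 1.
Fridays fall on 1, 8, 15, 22, 29 — that's 5.

5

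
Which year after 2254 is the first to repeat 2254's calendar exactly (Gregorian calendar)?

2265

Two years share a calendar iff Jan 1 falls on the same weekday and both are leap or both are common. 2254: Jan 1 is Sunday, common year.
2255: Jan 1 Monday, common
2256: Jan 1 Tuesday, leap
2257: Jan 1 Thursday, common
2258: Jan 1 Friday, common
2259: Jan 1 Saturday, common
2260: Jan 1 Sunday, leap
2261: Jan 1 Tuesday, common
2262: Jan 1 Wednesday, common
2263: Jan 1 Thursday, common
2264: Jan 1 Friday, leap
2265: Jan 1 Sunday, common
2265 matches on both conditions.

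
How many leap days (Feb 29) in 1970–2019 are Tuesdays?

Leap years in 1970–2019: 12 of them.
Feb 29 weekday advances by 5 (mod 7) from one leap year to the next four years later (or differs when a century non-leap intervenes).
Leap-day weekdays: 1972:Tue✓ 1976:Sun 1980:Fri 1984:Wed 1988:Mon 1992:Sat 1996:Thu 2000:Tue✓ 2004:Sun 2008:Fri 2012:Wed 2016:Mon
Tuesday: 1972, 2000 → 2.

2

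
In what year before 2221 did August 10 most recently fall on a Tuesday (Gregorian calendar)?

2219

From one year to the next, a fixed date's weekday advances by 1, or by 2 when a Feb 29 lies between the two dates.
2221: August 10 is Friday.
2220: Thursday (−1)
2219: Tuesday (−2)
August 10 falls on a Tuesday in 2219.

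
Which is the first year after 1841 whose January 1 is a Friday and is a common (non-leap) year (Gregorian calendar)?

1847

Jan 1 advances by 2 weekdays after a leap year and by 1 after a common year.
1841: Jan 1 is Friday.
1842: Saturday
1843: Sunday
1844: Monday (leap)
1845: Wednesday
1846: Thursday
1847: Friday
1847 begins on a Friday and is a common year.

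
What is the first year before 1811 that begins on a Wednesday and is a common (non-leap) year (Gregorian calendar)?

Jan 1 advances by 2 weekdays after a leap year and by 1 after a common year.
1811: Jan 1 is Tuesday.
1810: Monday
1809: Sunday
1808: Friday (leap)
1807: Thursday
1806: Wednesday
1806 begins on a Wednesday and is a common year.

1806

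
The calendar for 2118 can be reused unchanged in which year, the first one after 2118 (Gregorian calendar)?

Two years share a calendar iff Jan 1 falls on the same weekday and both are leap or both are common. 2118: Jan 1 is Saturday, common year.
2119: Jan 1 Sunday, common
2120: Jan 1 Monday, leap
2121: Jan 1 Wednesday, common
2122: Jan 1 Thursday, common
2123: Jan 1 Friday, common
2124: Jan 1 Saturday, leap
2125: Jan 1 Monday, common
2126: Jan 1 Tuesday, common
2127: Jan 1 Wednesday, common
2128: Jan 1 Thursday, leap
2129: Jan 1 Saturday, common
2129 matches on both conditions.

2129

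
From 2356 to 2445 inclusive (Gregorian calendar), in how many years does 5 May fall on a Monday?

13

Track 5 May's weekday year by year (advancing +1, or +2 across a Feb 29):
  2356: Sat  2357: Sun (+1)  2358: Mon (+1) ✓  2359: Tue (+1)  2360: Thu (+2)
  2361: Fri (+1)  2362: Sat (+1)  2363: Sun (+1)  2364: Tue (+2)  2365: Wed (+1)
  2366: Thu (+1)  2367: Fri (+1)  2368: Sun (+2)  2369: Mon (+1) ✓  … (62 more years) …
  2432: Wed (+2)  2433: Thu (+1)  2434: Fri (+1)  2435: Sat (+1)  2436: Mon (+2) ✓
  2437: Tue (+1)  2438: Wed (+1)  2439: Thu (+1)  2440: Sat (+2)  2441: Sun (+1)
  2442: Mon (+1) ✓  2443: Tue (+1)  2444: Thu (+2)  2445: Fri (+1)
Monday years: 2358, 2369, 2375, 2380, 2386, 2397, 2403, 2408, 2414, 2425, 2431, 2436, 2442 — 13 in total.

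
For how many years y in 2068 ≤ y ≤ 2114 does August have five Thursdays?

August has 31 days; it has five Thursdays when Thursday falls among the first (month-length − 28) days — i.e. when August 1 is one of Thursday/Wednesday/Tuesday.
August 1 by year: 2068:Wed✓ 2069:Thu✓ 2070:Fri 2071:Sat 2072:Mon 2073:Tue✓ 2074:Wed✓ 2075:Thu✓ 2076:Sat 2077:Sun 2078:Mon 2079:Tue✓ 2080:Thu✓ 2081:Fri 2082:Sat …(17 more)… 2100:Sun 2101:Mon 2102:Tue✓ 2103:Wed✓ 2104:Fri 2105:Sat 2106:Sun 2107:Mon 2108:Wed✓ 2109:Thu✓ 2110:Fri 2111:Sat 2112:Mon 2113:Tue✓ 2114:Wed✓
Years with five Thursdays: 2068, 2069, 2073, 2074, 2075, 2079, 2080, 2084, 2085, 2086, 2090, 2091, 2096, 2097, 2102, 2103, 2108, 2109, 2113, 2114 → 20.

20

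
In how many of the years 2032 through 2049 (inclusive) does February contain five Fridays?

February has 28 days (29 in leap years); it has five Fridays when Friday falls among the first (month-length − 28) days — i.e. when February 1 is Friday in a leap year (never in a common year).
February 1 by year: 2032:Sun 2033:Tue 2034:Wed 2035:Thu 2036:Fri✓ 2037:Sun 2038:Mon 2039:Tue 2040:Wed 2041:Fri 2042:Sat 2043:Sun 2044:Mon 2045:Wed 2046:Thu 2047:Fri 2048:Sat 2049:Mon
Years with five Fridays: 2036 → 1.

1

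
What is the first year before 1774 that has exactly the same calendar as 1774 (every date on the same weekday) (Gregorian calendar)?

1763

Two years share a calendar iff Jan 1 falls on the same weekday and both are leap or both are common. 1774: Jan 1 is Saturday, common year.
1773: Jan 1 Friday, common
1772: Jan 1 Wednesday, leap
1771: Jan 1 Tuesday, common
1770: Jan 1 Monday, common
1769: Jan 1 Sunday, common
1768: Jan 1 Friday, leap
1767: Jan 1 Thursday, common
1766: Jan 1 Wednesday, common
1765: Jan 1 Tuesday, common
1764: Jan 1 Sunday, leap
1763: Jan 1 Saturday, common
1763 matches on both conditions.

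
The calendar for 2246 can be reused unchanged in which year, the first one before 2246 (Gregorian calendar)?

Two years share a calendar iff Jan 1 falls on the same weekday and both are leap or both are common. 2246: Jan 1 is Thursday, common year.
2245: Jan 1 Wednesday, common
2244: Jan 1 Monday, leap
2243: Jan 1 Sunday, common
2242: Jan 1 Saturday, common
2241: Jan 1 Friday, common
2240: Jan 1 Wednesday, leap
2239: Jan 1 Tuesday, common
2238: Jan 1 Monday, common
2237: Jan 1 Sunday, common
2236: Jan 1 Friday, leap
2235: Jan 1 Thursday, common
2235 matches on both conditions.

2235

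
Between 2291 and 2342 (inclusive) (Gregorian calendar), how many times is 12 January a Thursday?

8

Track 12 January's weekday year by year (advancing +1, or +2 across a Feb 29):
  2291: Mon  2292: Tue (+1)  2293: Thu (+2) ✓  2294: Fri (+1)  2295: Sat (+1)
  2296: Sun (+1)  2297: Tue (+2)  2298: Wed (+1)  2299: Thu (+1) ✓  2300: Fri (+1)
  2301: Sat (+1)  2302: Sun (+1)  2303: Mon (+1)  2304: Tue (+1)  … (24 more years) …
  2329: Sat (+2)  2330: Sun (+1)  2331: Mon (+1)  2332: Tue (+1)  2333: Thu (+2) ✓
  2334: Fri (+1)  2335: Sat (+1)  2336: Sun (+1)  2337: Tue (+2)  2338: Wed (+1)
  2339: Thu (+1) ✓  2340: Fri (+1)  2341: Sun (+2)  2342: Mon (+1)
Thursday years: 2293, 2299, 2305, 2311, 2322, 2328, 2333, 2339 — 8 in total.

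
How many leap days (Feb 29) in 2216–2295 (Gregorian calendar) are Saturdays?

2

Leap years in 2216–2295: 20 of them.
Feb 29 weekday advances by 5 (mod 7) from one leap year to the next four years later (or differs when a century non-leap intervenes).
Leap-day weekdays: 2216:Thu 2220:Tue 2224:Sun 2228:Fri 2232:Wed 2236:Mon 2240:Sat✓ 2244:Thu 2248:Tue 2252:Sun 2256:Fri 2260:Wed 2264:Mon 2268:Sat✓ 2272:Thu 2276:Tue 2280:Sun 2284:Fri 2288:Wed 2292:Mon
Saturday: 2240, 2268 → 2.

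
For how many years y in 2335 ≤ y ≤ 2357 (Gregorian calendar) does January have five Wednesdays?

10

January has 31 days; it has five Wednesdays when Wednesday falls among the first (month-length − 28) days — i.e. when January 1 is one of Wednesday/Tuesday/Monday.
January 1 by year: 2335:Tue✓ 2336:Wed✓ 2337:Fri 2338:Sat 2339:Sun 2340:Mon✓ 2341:Wed✓ 2342:Thu 2343:Fri 2344:Sat 2345:Mon✓ 2346:Tue✓ 2347:Wed✓ 2348:Thu 2349:Sat 2350:Sun 2351:Mon✓ 2352:Tue✓ 2353:Thu 2354:Fri 2355:Sat 2356:Sun 2357:Tue✓
Years with five Wednesdays: 2335, 2336, 2340, 2341, 2345, 2346, 2347, 2351, 2352, 2357 → 10.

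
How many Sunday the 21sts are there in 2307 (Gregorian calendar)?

Check the 21st of each month of 2307: Jan 21: Mon, Feb 21: Thu, Mar 21: Thu, Apr 21: Sun, May 21: Tue, Jun 21: Fri, Jul 21: Sun, Aug 21: Wed, Sep 21: Sat, Oct 21: Mon, Nov 21: Thu, Dec 21: Sat.
Sunday occurs in April, July — 2 months.

2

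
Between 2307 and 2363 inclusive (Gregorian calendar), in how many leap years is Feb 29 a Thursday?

Leap years in 2307–2363: 14 of them.
Feb 29 weekday advances by 5 (mod 7) from one leap year to the next four years later (or differs when a century non-leap intervenes).
Leap-day weekdays: 2308:Sat 2312:Thu✓ 2316:Tue 2320:Sun 2324:Fri 2328:Wed 2332:Mon 2336:Sat 2340:Thu✓ 2344:Tue 2348:Sun 2352:Fri 2356:Wed 2360:Mon
Thursday: 2312, 2340 → 2.

2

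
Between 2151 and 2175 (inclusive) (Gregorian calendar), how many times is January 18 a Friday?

4

Track January 18's weekday year by year (advancing +1, or +2 across a Feb 29):
  2151: Mon  2152: Tue (+1)  2153: Thu (+2)  2154: Fri (+1) ✓  2155: Sat (+1)
  2156: Sun (+1)  2157: Tue (+2)  2158: Wed (+1)  2159: Thu (+1)  2160: Fri (+1) ✓
  2161: Sun (+2)  2162: Mon (+1)  2163: Tue (+1)  2164: Wed (+1)  2165: Fri (+2) ✓
  2166: Sat (+1)  2167: Sun (+1)  2168: Mon (+1)  2169: Wed (+2)  2170: Thu (+1)
  2171: Fri (+1) ✓  2172: Sat (+1)  2173: Mon (+2)  2174: Tue (+1)  2175: Wed (+1)
Friday years: 2154, 2160, 2165, 2171 — 4 in total.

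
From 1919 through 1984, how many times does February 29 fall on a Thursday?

2

Leap years in 1919–1984: 17 of them.
Feb 29 weekday advances by 5 (mod 7) from one leap year to the next four years later (or differs when a century non-leap intervenes).
Leap-day weekdays: 1920:Sun 1924:Fri 1928:Wed 1932:Mon 1936:Sat 1940:Thu✓ 1944:Tue 1948:Sun 1952:Fri 1956:Wed 1960:Mon 1964:Sat 1968:Thu✓ 1972:Tue 1976:Sun 1980:Fri 1984:Wed
Thursday: 1940, 1968 → 2.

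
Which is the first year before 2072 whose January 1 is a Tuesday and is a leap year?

Jan 1 advances by 2 weekdays after a leap year and by 1 after a common year.
2072: Jan 1 is Friday (leap).
2071: Thursday
2070: Wednesday
2069: Tuesday
2068: Sunday (leap)
2067: Saturday
2066: Friday
2065: Thursday
2064: Tuesday (leap)
2064 begins on a Tuesday and is a leap year.

2064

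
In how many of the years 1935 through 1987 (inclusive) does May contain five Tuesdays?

May has 31 days; it has five Tuesdays when Tuesday falls among the first (month-length − 28) days — i.e. when May 1 is one of Tuesday/Monday/Sunday.
May 1 by year: 1935:Wed 1936:Fri 1937:Sat 1938:Sun✓ 1939:Mon✓ 1940:Wed 1941:Thu 1942:Fri 1943:Sat 1944:Mon✓ 1945:Tue✓ 1946:Wed 1947:Thu 1948:Sat 1949:Sun✓ …(23 more)… 1973:Tue✓ 1974:Wed 1975:Thu 1976:Sat 1977:Sun✓ 1978:Mon✓ 1979:Tue✓ 1980:Thu 1981:Fri 1982:Sat 1983:Sun✓ 1984:Tue✓ 1985:Wed 1986:Thu 1987:Fri
Years with five Tuesdays: 1938, 1939, 1944, 1945, 1949, 1950, 1951, 1955, 1956, 1960, 1961, 1962, 1966, 1967, 1972, 1973, 1977, 1978, 1979, 1983, 1984 → 21.

21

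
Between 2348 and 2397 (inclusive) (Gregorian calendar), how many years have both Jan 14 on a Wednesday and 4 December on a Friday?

5

Check each year's weekday for Jan 14 and 4 December:
  2348: Wed/Sat  2349: Fri/Sun  2350: Sat/Mon  2351: Sun/Tue  2352: Mon/Thu  2353: Wed/Fri ✓  2354: Thu/Sat  2355: Fri/Sun  2356: Sat/Tue  2357: Mon/Wed  2358: Tue/Thu  2359: Wed/Fri ✓  2360: Thu/Sun  2361: Sat/Mon  …(22 more)…  2384: Sat/Tue  2385: Mon/Wed  2386: Tue/Thu  2387: Wed/Fri ✓  2388: Thu/Sun  2389: Sat/Mon  2390: Sun/Tue  2391: Mon/Wed  2392: Tue/Fri  2393: Thu/Sat  2394: Fri/Sun  2395: Sat/Mon  2396: Sun/Wed  2397: Tue/Thu
Both conditions hold in: 2353, 2359, 2370, 2381, 2387 — 5.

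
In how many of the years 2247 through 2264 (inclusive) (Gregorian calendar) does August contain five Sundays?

8

August has 31 days; it has five Sundays when Sunday falls among the first (month-length − 28) days — i.e. when August 1 is one of Sunday/Saturday/Friday.
August 1 by year: 2247:Sun✓ 2248:Tue 2249:Wed 2250:Thu 2251:Fri✓ 2252:Sun✓ 2253:Mon 2254:Tue 2255:Wed 2256:Fri✓ 2257:Sat✓ 2258:Sun✓ 2259:Mon 2260:Wed 2261:Thu 2262:Fri✓ 2263:Sat✓ 2264:Mon
Years with five Sundays: 2247, 2251, 2252, 2256, 2257, 2258, 2262, 2263 → 8.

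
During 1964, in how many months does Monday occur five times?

A month of length L has five Mondays iff its first Monday is on day ≤ L−28 (so day 1–3 in a 31-day month, 1–2 in a 30-day month, day 1 in a leap February).
Checking each month of 1964: Jan starts Wed (31d); Feb starts Sat (29d); Mar starts Sun (31d) ✓; Apr starts Wed (30d); May starts Fri (31d); Jun starts Mon (30d) ✓; Jul starts Wed (31d); Aug starts Sat (31d) ✓; Sep starts Tue (30d); Oct starts Thu (31d); Nov starts Sun (30d) ✓; Dec starts Tue (31d).
Five-Monday months: March, June, August, November → 4.

4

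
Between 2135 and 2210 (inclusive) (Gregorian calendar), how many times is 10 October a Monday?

12

Track 10 October's weekday year by year (advancing +1, or +2 across a Feb 29):
  2135: Mon ✓  2136: Wed (+2)  2137: Thu (+1)  2138: Fri (+1)  2139: Sat (+1)
  2140: Mon (+2) ✓  2141: Tue (+1)  2142: Wed (+1)  2143: Thu (+1)  2144: Sat (+2)
  2145: Sun (+1)  2146: Mon (+1) ✓  2147: Tue (+1)  2148: Thu (+2)  … (48 more years) …
  2197: Tue (+1)  2198: Wed (+1)  2199: Thu (+1)  2200: Fri (+1)  2201: Sat (+1)
  2202: Sun (+1)  2203: Mon (+1) ✓  2204: Wed (+2)  2205: Thu (+1)  2206: Fri (+1)
  2207: Sat (+1)  2208: Mon (+2) ✓  2209: Tue (+1)  2210: Wed (+1)
Monday years: 2135, 2140, 2146, 2157, 2163, 2168, 2174, 2185, 2191, 2196, 2203, 2208 — 12 in total.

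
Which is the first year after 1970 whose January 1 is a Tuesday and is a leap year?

Jan 1 advances by 2 weekdays after a leap year and by 1 after a common year.
1970: Jan 1 is Thursday.
1971: Friday
1972: Saturday (leap)
1973: Monday
1974: Tuesday
1975: Wednesday
1976: Thursday (leap)
1977: Saturday
1978: Sunday
1979: Monday
1980: Tuesday (leap)
1980 begins on a Tuesday and is a leap year.

1980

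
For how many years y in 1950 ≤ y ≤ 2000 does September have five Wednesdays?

15

September has 30 days; it has five Wednesdays when Wednesday falls among the first (month-length − 28) days — i.e. when September 1 is one of Wednesday/Tuesday.
September 1 by year: 1950:Fri 1951:Sat 1952:Mon 1953:Tue✓ 1954:Wed✓ 1955:Thu 1956:Sat 1957:Sun 1958:Mon 1959:Tue✓ 1960:Thu 1961:Fri 1962:Sat 1963:Sun 1964:Tue✓ …(21 more)… 1986:Mon 1987:Tue✓ 1988:Thu 1989:Fri 1990:Sat 1991:Sun 1992:Tue✓ 1993:Wed✓ 1994:Thu 1995:Fri 1996:Sun 1997:Mon 1998:Tue✓ 1999:Wed✓ 2000:Fri
Years with five Wednesdays: 1953, 1954, 1959, 1964, 1965, 1970, 1971, 1976, 1981, 1982, 1987, 1992, 1993, 1998, 1999 → 15.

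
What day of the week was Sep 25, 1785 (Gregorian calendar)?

Sunday

January 1, 1785 is a Saturday.
September 25 is day 268 of the year, i.e. 267 days after Jan 1.
267 mod 7 = 1, so advance 1 weekday from Saturday: Sunday.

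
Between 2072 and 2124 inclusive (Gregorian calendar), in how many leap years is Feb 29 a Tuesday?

2

Leap years in 2072–2124: 13 of them.
Feb 29 weekday advances by 5 (mod 7) from one leap year to the next four years later (or differs when a century non-leap intervenes).
Leap-day weekdays: 2072:Mon 2076:Sat 2080:Thu 2084:Tue✓ 2088:Sun 2092:Fri 2096:Wed 2104:Fri 2108:Wed 2112:Mon 2116:Sat 2120:Thu 2124:Tue✓
Tuesday: 2084, 2124 → 2.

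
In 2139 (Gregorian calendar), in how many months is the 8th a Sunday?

3

Check the 8th of each month of 2139: Jan 8: Thu, Feb 8: Sun, Mar 8: Sun, Apr 8: Wed, May 8: Fri, Jun 8: Mon, Jul 8: Wed, Aug 8: Sat, Sep 8: Tue, Oct 8: Thu, Nov 8: Sun, Dec 8: Tue.
Sunday occurs in February, March, November — 3 months.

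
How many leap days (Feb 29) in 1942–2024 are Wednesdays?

3

Leap years in 1942–2024: 21 of them.
Feb 29 weekday advances by 5 (mod 7) from one leap year to the next four years later (or differs when a century non-leap intervenes).
Leap-day weekdays: 1944:Tue 1948:Sun 1952:Fri 1956:Wed✓ 1960:Mon 1964:Sat 1968:Thu 1972:Tue 1976:Sun 1980:Fri 1984:Wed✓ 1988:Mon 1992:Sat 1996:Thu 2000:Tue 2004:Sun 2008:Fri 2012:Wed✓ 2016:Mon 2020:Sat 2024:Thu
Wednesday: 1956, 1984, 2012 → 3.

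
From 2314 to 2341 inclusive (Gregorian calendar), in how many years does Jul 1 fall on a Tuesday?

Track Jul 1's weekday year by year (advancing +1, or +2 across a Feb 29):
  2314: Wed  2315: Thu (+1)  2316: Sat (+2)  2317: Sun (+1)  2318: Mon (+1)
  2319: Tue (+1) ✓  2320: Thu (+2)  2321: Fri (+1)  2322: Sat (+1)  2323: Sun (+1)
  2324: Tue (+2) ✓  2325: Wed (+1)  2326: Thu (+1)  2327: Fri (+1)  2328: Sun (+2)
  2329: Mon (+1)  2330: Tue (+1) ✓  2331: Wed (+1)  2332: Fri (+2)  2333: Sat (+1)
  2334: Sun (+1)  2335: Mon (+1)  2336: Wed (+2)  2337: Thu (+1)  2338: Fri (+1)
  2339: Sat (+1)  2340: Mon (+2)  2341: Tue (+1) ✓
Tuesday years: 2319, 2324, 2330, 2341 — 4 in total.

4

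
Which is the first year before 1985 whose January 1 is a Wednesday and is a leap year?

Jan 1 advances by 2 weekdays after a leap year and by 1 after a common year.
1985: Jan 1 is Tuesday.
1984: Sunday (leap)
1983: Saturday
1982: Friday
1981: Thursday
1980: Tuesday (leap)
1979: Monday
1978: Sunday
1977: Saturday
1976: Thursday (leap)
1975: Wednesday
1974: Tuesday
1973: Monday
1972: Saturday (leap)
1971: Friday
1970: Thursday
1969: Wednesday
1968: Monday (leap)
1967: Sunday
1966: Saturday
1965: Friday
1964: Wednesday (leap)
1964 begins on a Wednesday and is a leap year.

1964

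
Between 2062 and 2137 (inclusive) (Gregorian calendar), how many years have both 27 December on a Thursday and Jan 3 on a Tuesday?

4

Check each year's weekday for 27 December and Jan 3:
  2062: Wed/Tue  2063: Thu/Wed  2064: Sat/Thu  2065: Sun/Sat  2066: Mon/Sun  2067: Tue/Mon  2068: Thu/Tue ✓  2069: Fri/Thu  2070: Sat/Fri  2071: Sun/Sat  2072: Tue/Sun  2073: Wed/Tue  2074: Thu/Wed  2075: Fri/Thu  …(48 more)…  2124: Wed/Mon  2125: Thu/Wed  2126: Fri/Thu  2127: Sat/Fri  2128: Mon/Sat  2129: Tue/Mon  2130: Wed/Tue  2131: Thu/Wed  2132: Sat/Thu  2133: Sun/Sat  2134: Mon/Sun  2135: Tue/Mon  2136: Thu/Tue ✓  2137: Fri/Thu
Both conditions hold in: 2068, 2096, 2108, 2136 — 4.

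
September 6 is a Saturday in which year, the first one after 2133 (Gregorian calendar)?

2138

From one year to the next, a fixed date's weekday advances by 1, or by 2 when a Feb 29 lies between the two dates.
2133: September 6 is Sunday.
2134: Monday (+1)
2135: Tuesday (+1)
2136: Thursday (+2)
2137: Friday (+1)
2138: Saturday (+1)
September 6 falls on a Saturday in 2138.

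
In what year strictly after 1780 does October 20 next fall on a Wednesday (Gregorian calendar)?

From one year to the next, a fixed date's weekday advances by 1, or by 2 when a Feb 29 lies between the two dates.
1780: October 20 is Friday.
1781: Saturday (+1)
1782: Sunday (+1)
1783: Monday (+1)
1784: Wednesday (+2)
October 20 falls on a Wednesday in 1784.

1784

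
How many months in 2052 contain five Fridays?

4

A month of length L has five Fridays iff its first Friday is on day ≤ L−28 (so day 1–3 in a 31-day month, 1–2 in a 30-day month, day 1 in a leap February).
Checking each month of 2052: Jan starts Mon (31d); Feb starts Thu (29d); Mar starts Fri (31d) ✓; Apr starts Mon (30d); May starts Wed (31d) ✓; Jun starts Sat (30d); Jul starts Mon (31d); Aug starts Thu (31d) ✓; Sep starts Sun (30d); Oct starts Tue (31d); Nov starts Fri (30d) ✓; Dec starts Sun (31d).
Five-Friday months: March, May, August, November → 4.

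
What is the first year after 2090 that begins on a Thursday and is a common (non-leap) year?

Jan 1 advances by 2 weekdays after a leap year and by 1 after a common year.
2090: Jan 1 is Sunday.
2091: Monday
2092: Tuesday (leap)
2093: Thursday
2093 begins on a Thursday and is a common year.

2093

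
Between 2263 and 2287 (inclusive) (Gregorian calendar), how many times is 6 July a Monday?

Track 6 July's weekday year by year (advancing +1, or +2 across a Feb 29):
  2263: Mon ✓  2264: Wed (+2)  2265: Thu (+1)  2266: Fri (+1)  2267: Sat (+1)
  2268: Mon (+2) ✓  2269: Tue (+1)  2270: Wed (+1)  2271: Thu (+1)  2272: Sat (+2)
  2273: Sun (+1)  2274: Mon (+1) ✓  2275: Tue (+1)  2276: Thu (+2)  2277: Fri (+1)
  2278: Sat (+1)  2279: Sun (+1)  2280: Tue (+2)  2281: Wed (+1)  2282: Thu (+1)
  2283: Fri (+1)  2284: Sun (+2)  2285: Mon (+1) ✓  2286: Tue (+1)  2287: Wed (+1)
Monday years: 2263, 2268, 2274, 2285 — 4 in total.

4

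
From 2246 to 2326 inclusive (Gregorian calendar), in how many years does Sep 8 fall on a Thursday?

11

Track Sep 8's weekday year by year (advancing +1, or +2 across a Feb 29):
  2246: Tue  2247: Wed (+1)  2248: Fri (+2)  2249: Sat (+1)  2250: Sun (+1)
  2251: Mon (+1)  2252: Wed (+2)  2253: Thu (+1) ✓  2254: Fri (+1)  2255: Sat (+1)
  2256: Mon (+2)  2257: Tue (+1)  2258: Wed (+1)  2259: Thu (+1) ✓  … (53 more years) …
  2313: Mon (+1)  2314: Tue (+1)  2315: Wed (+1)  2316: Fri (+2)  2317: Sat (+1)
  2318: Sun (+1)  2319: Mon (+1)  2320: Wed (+2)  2321: Thu (+1) ✓  2322: Fri (+1)
  2323: Sat (+1)  2324: Mon (+2)  2325: Tue (+1)  2326: Wed (+1)
Thursday years: 2253, 2259, 2264, 2270, 2281, 2287, 2292, 2298, 2304, 2310, 2321 — 11 in total.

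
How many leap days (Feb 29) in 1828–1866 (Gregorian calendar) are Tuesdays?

1

Leap years in 1828–1866: 10 of them.
Feb 29 weekday advances by 5 (mod 7) from one leap year to the next four years later (or differs when a century non-leap intervenes).
Leap-day weekdays: 1828:Fri 1832:Wed 1836:Mon 1840:Sat 1844:Thu 1848:Tue✓ 1852:Sun 1856:Fri 1860:Wed 1864:Mon
Tuesday: 1848 → 1.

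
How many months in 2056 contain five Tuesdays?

A month of length L has five Tuesdays iff its first Tuesday is on day ≤ L−28 (so day 1–3 in a 31-day month, 1–2 in a 30-day month, day 1 in a leap February).
Checking each month of 2056: Jan starts Sat (31d); Feb starts Tue (29d) ✓; Mar starts Wed (31d); Apr starts Sat (30d); May starts Mon (31d) ✓; Jun starts Thu (30d); Jul starts Sat (31d); Aug starts Tue (31d) ✓; Sep starts Fri (30d); Oct starts Sun (31d) ✓; Nov starts Wed (30d); Dec starts Fri (31d).
Five-Tuesday months: February, May, August, October → 4.

4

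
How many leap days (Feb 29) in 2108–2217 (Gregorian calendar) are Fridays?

Leap years in 2108–2217: 27 of them.
Feb 29 weekday advances by 5 (mod 7) from one leap year to the next four years later (or differs when a century non-leap intervenes).
Leap-day weekdays: 2108:Wed 2112:Mon 2116:Sat 2120:Thu 2124:Tue 2128:Sun 2132:Fri✓ 2136:Wed 2140:Mon 2144:Sat 2148:Thu 2152:Tue 2156:Sun 2160:Fri✓ 2164:Wed 2168:Mon 2172:Sat 2176:Thu 2180:Tue 2184:Sun 2188:Fri✓ 2192:Wed 2196:Mon 2204:Wed 2208:Mon 2212:Sat 2216:Thu
Friday: 2132, 2160, 2188 → 3.

3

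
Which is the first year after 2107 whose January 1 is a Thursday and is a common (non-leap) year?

2111

Jan 1 advances by 2 weekdays after a leap year and by 1 after a common year.
2107: Jan 1 is Saturday.
2108: Sunday (leap)
2109: Tuesday
2110: Wednesday
2111: Thursday
2111 begins on a Thursday and is a common year.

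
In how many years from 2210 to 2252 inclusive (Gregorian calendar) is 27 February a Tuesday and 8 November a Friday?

Check each year's weekday for 27 February and 8 November:
  2210: Tue/Thu  2211: Wed/Fri  2212: Thu/Sun  2213: Sat/Mon  2214: Sun/Tue  2215: Mon/Wed  2216: Tue/Fri ✓  2217: Thu/Sat  2218: Fri/Sun  2219: Sat/Mon  2220: Sun/Wed  2221: Tue/Thu  2222: Wed/Fri  2223: Thu/Sat  …(15 more)…  2239: Wed/Fri  2240: Thu/Sun  2241: Sat/Mon  2242: Sun/Tue  2243: Mon/Wed  2244: Tue/Fri ✓  2245: Thu/Sat  2246: Fri/Sun  2247: Sat/Mon  2248: Sun/Wed  2249: Tue/Thu  2250: Wed/Fri  2251: Thu/Sat  2252: Fri/Mon
Both conditions hold in: 2216, 2244 — 2.

2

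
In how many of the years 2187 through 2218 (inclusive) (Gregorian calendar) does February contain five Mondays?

February has 28 days (29 in leap years); it has five Mondays when Monday falls among the first (month-length − 28) days — i.e. when February 1 is Monday in a leap year (never in a common year).
February 1 by year: 2187:Thu 2188:Fri 2189:Sun 2190:Mon 2191:Tue 2192:Wed 2193:Fri 2194:Sat 2195:Sun 2196:Mon✓ 2197:Wed 2198:Thu 2199:Fri 2200:Sat 2201:Sun 2202:Mon 2203:Tue 2204:Wed 2205:Fri 2206:Sat 2207:Sun 2208:Mon✓ 2209:Wed 2210:Thu 2211:Fri 2212:Sat 2213:Mon 2214:Tue 2215:Wed 2216:Thu 2217:Sat 2218:Sun
Years with five Mondays: 2196, 2208 → 2.

2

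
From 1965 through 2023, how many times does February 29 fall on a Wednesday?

Leap years in 1965–2023: 14 of them.
Feb 29 weekday advances by 5 (mod 7) from one leap year to the next four years later (or differs when a century non-leap intervenes).
Leap-day weekdays: 1968:Thu 1972:Tue 1976:Sun 1980:Fri 1984:Wed✓ 1988:Mon 1992:Sat 1996:Thu 2000:Tue 2004:Sun 2008:Fri 2012:Wed✓ 2016:Mon 2020:Sat
Wednesday: 1984, 2012 → 2.

2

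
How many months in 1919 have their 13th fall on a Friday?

1

Check the 13th of each month of 1919: Jan 13: Mon, Feb 13: Thu, Mar 13: Thu, Apr 13: Sun, May 13: Tue, Jun 13: Fri, Jul 13: Sun, Aug 13: Wed, Sep 13: Sat, Oct 13: Mon, Nov 13: Thu, Dec 13: Sat.
Friday occurs in June — 1 month.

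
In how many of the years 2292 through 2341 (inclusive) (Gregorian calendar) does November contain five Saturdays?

November has 30 days; it has five Saturdays when Saturday falls among the first (month-length − 28) days — i.e. when November 1 is one of Saturday/Friday.
November 1 by year: 2292:Tue 2293:Wed 2294:Thu 2295:Fri✓ 2296:Sun 2297:Mon 2298:Tue 2299:Wed 2300:Thu 2301:Fri✓ 2302:Sat✓ 2303:Sun 2304:Tue 2305:Wed 2306:Thu …(20 more)… 2327:Tue 2328:Thu 2329:Fri✓ 2330:Sat✓ 2331:Sun 2332:Tue 2333:Wed 2334:Thu 2335:Fri✓ 2336:Sun 2337:Mon 2338:Tue 2339:Wed 2340:Fri✓ 2341:Sat✓
Years with five Saturdays: 2295, 2301, 2302, 2307, 2312, 2313, 2318, 2319, 2324, 2329, 2330, 2335, 2340, 2341 → 14.

14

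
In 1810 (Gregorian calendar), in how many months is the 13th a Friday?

2

Check the 13th of each month of 1810: Jan 13: Sat, Feb 13: Tue, Mar 13: Tue, Apr 13: Fri, May 13: Sun, Jun 13: Wed, Jul 13: Fri, Aug 13: Mon, Sep 13: Thu, Oct 13: Sat, Nov 13: Tue, Dec 13: Thu.
Friday occurs in April, July — 2 months.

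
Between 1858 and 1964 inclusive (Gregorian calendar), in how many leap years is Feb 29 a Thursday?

3

Leap years in 1858–1964: 26 of them.
Feb 29 weekday advances by 5 (mod 7) from one leap year to the next four years later (or differs when a century non-leap intervenes).
Leap-day weekdays: 1860:Wed 1864:Mon 1868:Sat 1872:Thu✓ 1876:Tue 1880:Sun 1884:Fri 1888:Wed 1892:Mon 1896:Sat 1904:Mon 1908:Sat 1912:Thu✓ 1916:Tue 1920:Sun 1924:Fri 1928:Wed 1932:Mon 1936:Sat 1940:Thu✓ 1944:Tue 1948:Sun 1952:Fri 1956:Wed 1960:Mon 1964:Sat
Thursday: 1872, 1912, 1940 → 3.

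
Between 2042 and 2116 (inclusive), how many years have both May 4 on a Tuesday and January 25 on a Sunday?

Check each year's weekday for May 4 and January 25:
  2042: Sun/Sat  2043: Mon/Sun  2044: Wed/Mon  2045: Thu/Wed  2046: Fri/Thu  2047: Sat/Fri  2048: Mon/Sat  2049: Tue/Mon  2050: Wed/Tue  2051: Thu/Wed  2052: Sat/Thu  2053: Sun/Sat  2054: Mon/Sun  2055: Tue/Mon  …(47 more)…  2103: Fri/Thu  2104: Sun/Fri  2105: Mon/Sun  2106: Tue/Mon  2107: Wed/Tue  2108: Fri/Wed  2109: Sat/Fri  2110: Sun/Sat  2111: Mon/Sun  2112: Wed/Mon  2113: Thu/Wed  2114: Fri/Thu  2115: Sat/Fri  2116: Mon/Sat
Both conditions hold in: 2060, 2088 — 2.

2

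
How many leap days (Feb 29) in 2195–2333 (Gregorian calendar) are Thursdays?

Leap years in 2195–2333: 33 of them.
Feb 29 weekday advances by 5 (mod 7) from one leap year to the next four years later (or differs when a century non-leap intervenes).
Leap-day weekdays: 2196:Mon 2204:Wed 2208:Mon 2212:Sat 2216:Thu✓ 2220:Tue 2224:Sun 2228:Fri 2232:Wed 2236:Mon 2240:Sat 2244:Thu✓ 2248:Tue …(7 more)… 2280:Sun 2284:Fri 2288:Wed 2292:Mon 2296:Sat 2304:Mon 2308:Sat 2312:Thu✓ 2316:Tue 2320:Sun 2324:Fri 2328:Wed 2332:Mon
Thursday: 2216, 2244, 2272, 2312 → 4.

4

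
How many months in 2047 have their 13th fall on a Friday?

Check the 13th of each month of 2047: Jan 13: Sun, Feb 13: Wed, Mar 13: Wed, Apr 13: Sat, May 13: Mon, Jun 13: Thu, Jul 13: Sat, Aug 13: Tue, Sep 13: Fri, Oct 13: Sun, Nov 13: Wed, Dec 13: Fri.
Friday occurs in September, December — 2 months.

2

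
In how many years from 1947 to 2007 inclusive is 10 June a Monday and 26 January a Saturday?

6

Check each year's weekday for 10 June and 26 January:
  1947: Tue/Sun  1948: Thu/Mon  1949: Fri/Wed  1950: Sat/Thu  1951: Sun/Fri  1952: Tue/Sat  1953: Wed/Mon  1954: Thu/Tue  1955: Fri/Wed  1956: Sun/Thu  1957: Mon/Sat ✓  1958: Tue/Sun  1959: Wed/Mon  1960: Fri/Tue  …(33 more)…  1994: Fri/Wed  1995: Sat/Thu  1996: Mon/Fri  1997: Tue/Sun  1998: Wed/Mon  1999: Thu/Tue  2000: Sat/Wed  2001: Sun/Fri  2002: Mon/Sat ✓  2003: Tue/Sun  2004: Thu/Mon  2005: Fri/Wed  2006: Sat/Thu  2007: Sun/Fri
Both conditions hold in: 1957, 1963, 1974, 1985, 1991, 2002 — 6.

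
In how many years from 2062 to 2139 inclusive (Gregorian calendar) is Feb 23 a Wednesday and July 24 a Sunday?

9

Check each year's weekday for Feb 23 and July 24:
  2062: Thu/Mon  2063: Fri/Tue  2064: Sat/Thu  2065: Mon/Fri  2066: Tue/Sat  2067: Wed/Sun ✓  2068: Thu/Tue  2069: Sat/Wed  2070: Sun/Thu  2071: Mon/Fri  2072: Tue/Sun  2073: Thu/Mon  2074: Fri/Tue  2075: Sat/Wed  …(50 more)…  2126: Sat/Wed  2127: Sun/Thu  2128: Mon/Sat  2129: Wed/Sun ✓  2130: Thu/Mon  2131: Fri/Tue  2132: Sat/Thu  2133: Mon/Fri  2134: Tue/Sat  2135: Wed/Sun ✓  2136: Thu/Tue  2137: Sat/Wed  2138: Sun/Thu  2139: Mon/Fri
Both conditions hold in: 2067, 2078, 2089, 2095, 2101, 2107, 2118, 2129, 2135 — 9.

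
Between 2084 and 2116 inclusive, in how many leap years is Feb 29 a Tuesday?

1

Leap years in 2084–2116: 8 of them.
Feb 29 weekday advances by 5 (mod 7) from one leap year to the next four years later (or differs when a century non-leap intervenes).
Leap-day weekdays: 2084:Tue✓ 2088:Sun 2092:Fri 2096:Wed 2104:Fri 2108:Wed 2112:Mon 2116:Sat
Tuesday: 2084 → 1.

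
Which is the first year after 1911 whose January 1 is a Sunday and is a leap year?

1928

Jan 1 advances by 2 weekdays after a leap year and by 1 after a common year.
1911: Jan 1 is Sunday.
1912: Monday (leap)
1913: Wednesday
1914: Thursday
1915: Friday
1916: Saturday (leap)
1917: Monday
1918: Tuesday
1919: Wednesday
1920: Thursday (leap)
1921: Saturday
1922: Sunday
1923: Monday
1924: Tuesday (leap)
1925: Thursday
1926: Friday
1927: Saturday
1928: Sunday (leap)
1928 begins on a Sunday and is a leap year.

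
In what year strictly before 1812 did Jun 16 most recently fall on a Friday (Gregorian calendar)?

From one year to the next, a fixed date's weekday advances by 1, or by 2 when a Feb 29 lies between the two dates.
1812: June 16 is Tuesday.
1811: Sunday (−2)
1810: Saturday (−1)
1809: Friday (−1)
Jun 16 falls on a Friday in 1809.

1809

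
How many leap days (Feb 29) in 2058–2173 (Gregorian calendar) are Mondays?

4

Leap years in 2058–2173: 28 of them.
Feb 29 weekday advances by 5 (mod 7) from one leap year to the next four years later (or differs when a century non-leap intervenes).
Leap-day weekdays: 2060:Sun 2064:Fri 2068:Wed 2072:Mon✓ 2076:Sat 2080:Thu 2084:Tue 2088:Sun 2092:Fri 2096:Wed 2104:Fri 2108:Wed 2112:Mon✓ 2116:Sat 2120:Thu 2124:Tue 2128:Sun 2132:Fri 2136:Wed 2140:Mon✓ 2144:Sat 2148:Thu 2152:Tue 2156:Sun 2160:Fri 2164:Wed 2168:Mon✓ 2172:Sat
Monday: 2072, 2112, 2140, 2168 → 4.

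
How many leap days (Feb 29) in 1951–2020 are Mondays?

Leap years in 1951–2020: 18 of them.
Feb 29 weekday advances by 5 (mod 7) from one leap year to the next four years later (or differs when a century non-leap intervenes).
Leap-day weekdays: 1952:Fri 1956:Wed 1960:Mon✓ 1964:Sat 1968:Thu 1972:Tue 1976:Sun 1980:Fri 1984:Wed 1988:Mon✓ 1992:Sat 1996:Thu 2000:Tue 2004:Sun 2008:Fri 2012:Wed 2016:Mon✓ 2020:Sat
Monday: 1960, 1988, 2016 → 3.

3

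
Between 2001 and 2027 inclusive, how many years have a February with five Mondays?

February has 28 days (29 in leap years); it has five Mondays when Monday falls among the first (month-length − 28) days — i.e. when February 1 is Monday in a leap year (never in a common year).
February 1 by year: 2001:Thu 2002:Fri 2003:Sat 2004:Sun 2005:Tue 2006:Wed 2007:Thu 2008:Fri 2009:Sun 2010:Mon 2011:Tue 2012:Wed 2013:Fri 2014:Sat 2015:Sun 2016:Mon✓ 2017:Wed 2018:Thu 2019:Fri 2020:Sat 2021:Mon 2022:Tue 2023:Wed 2024:Thu 2025:Sat 2026:Sun 2027:Mon
Years with five Mondays: 2016 → 1.

1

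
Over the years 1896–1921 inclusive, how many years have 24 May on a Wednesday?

Track 24 May's weekday year by year (advancing +1, or +2 across a Feb 29):
  1896: Sun  1897: Mon (+1)  1898: Tue (+1)  1899: Wed (+1) ✓  1900: Thu (+1)
  1901: Fri (+1)  1902: Sat (+1)  1903: Sun (+1)  1904: Tue (+2)  1905: Wed (+1) ✓
  1906: Thu (+1)  1907: Fri (+1)  1908: Sun (+2)  1909: Mon (+1)  1910: Tue (+1)
  1911: Wed (+1) ✓  1912: Fri (+2)  1913: Sat (+1)  1914: Sun (+1)  1915: Mon (+1)
  1916: Wed (+2) ✓  1917: Thu (+1)  1918: Fri (+1)  1919: Sat (+1)  1920: Mon (+2)
  1921: Tue (+1)
Wednesday years: 1899, 1905, 1911, 1916 — 4 in total.

4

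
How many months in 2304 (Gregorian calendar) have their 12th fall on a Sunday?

1

Check the 12th of each month of 2304: Jan 12: Tue, Feb 12: Fri, Mar 12: Sat, Apr 12: Tue, May 12: Thu, Jun 12: Sun, Jul 12: Tue, Aug 12: Fri, Sep 12: Mon, Oct 12: Wed, Nov 12: Sat, Dec 12: Mon.
Sunday occurs in June — 1 month.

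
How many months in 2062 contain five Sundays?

5

A month of length L has five Sundays iff its first Sunday is on day ≤ L−28 (so day 1–3 in a 31-day month, 1–2 in a 30-day month, day 1 in a leap February).
Checking each month of 2062: Jan starts Sun (31d) ✓; Feb starts Wed (28d); Mar starts Wed (31d); Apr starts Sat (30d) ✓; May starts Mon (31d); Jun starts Thu (30d); Jul starts Sat (31d) ✓; Aug starts Tue (31d); Sep starts Fri (30d); Oct starts Sun (31d) ✓; Nov starts Wed (30d); Dec starts Fri (31d) ✓.
Five-Sunday months: January, April, July, October, December → 5.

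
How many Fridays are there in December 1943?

5

December 1943 has 31 days and begins on Wednesday.
The first Friday is December 3.
Fridays fall on 3, 10, 17, 24, 31 — that's 5.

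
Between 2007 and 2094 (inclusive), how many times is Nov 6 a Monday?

Track Nov 6's weekday year by year (advancing +1, or +2 across a Feb 29):
  2007: Tue  2008: Thu (+2)  2009: Fri (+1)  2010: Sat (+1)  2011: Sun (+1)
  2012: Tue (+2)  2013: Wed (+1)  2014: Thu (+1)  2015: Fri (+1)  2016: Sun (+2)
  2017: Mon (+1) ✓  2018: Tue (+1)  2019: Wed (+1)  2020: Fri (+2)  … (60 more years) …
  2081: Thu (+1)  2082: Fri (+1)  2083: Sat (+1)  2084: Mon (+2) ✓  2085: Tue (+1)
  2086: Wed (+1)  2087: Thu (+1)  2088: Sat (+2)  2089: Sun (+1)  2090: Mon (+1) ✓
  2091: Tue (+1)  2092: Thu (+2)  2093: Fri (+1)  2094: Sat (+1)
Monday years: 2017, 2023, 2028, 2034, 2045, 2051, 2056, 2062, 2073, 2079, 2084, 2090 — 12 in total.

12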